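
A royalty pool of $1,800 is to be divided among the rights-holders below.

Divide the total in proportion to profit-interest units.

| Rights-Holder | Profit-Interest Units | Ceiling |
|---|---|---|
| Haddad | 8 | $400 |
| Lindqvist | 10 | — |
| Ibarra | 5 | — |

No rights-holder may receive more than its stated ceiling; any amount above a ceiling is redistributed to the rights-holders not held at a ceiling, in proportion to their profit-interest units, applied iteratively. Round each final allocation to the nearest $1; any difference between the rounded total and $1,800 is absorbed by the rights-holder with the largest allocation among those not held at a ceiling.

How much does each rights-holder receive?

Sum of profit-interest units: 23.
Proportional shares (ignoring caps): Haddad 626.09; Lindqvist 782.61; Ibarra 391.30.
Cap binds for Haddad ($400); balance $1,400 reallocated over remaining profit-interest units 15.
Redistributed shares: Lindqvist 933.33 → $933; Ibarra 466.67 → $467.

Haddad: $400; Lindqvist: $933; Ibarra: $467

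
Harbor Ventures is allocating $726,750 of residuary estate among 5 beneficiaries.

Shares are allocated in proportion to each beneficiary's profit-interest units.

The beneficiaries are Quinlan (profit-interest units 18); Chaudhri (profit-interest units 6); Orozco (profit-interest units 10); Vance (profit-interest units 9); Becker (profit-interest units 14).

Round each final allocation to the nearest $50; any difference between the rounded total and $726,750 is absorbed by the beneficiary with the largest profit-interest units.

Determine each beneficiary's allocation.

Quinlan: $229,500; Chaudhri: $76,500; Orozco: $127,500; Vance: $114,750; Becker: $178,500

Profit-interest units total: 18 + 6 + 10 + 9 + 14 = 57.
Proportional shares: Quinlan 229,500.00; Chaudhri 76,500.00; Orozco 127,500.00; Vance 114,750.00; Becker 178,500.00.
After rounding ($50): Quinlan $229,500; Chaudhri $76,500; Orozco $127,500; Vance $114,750; Becker $178,500. Sum = $726,750.
No rounding difference to absorb.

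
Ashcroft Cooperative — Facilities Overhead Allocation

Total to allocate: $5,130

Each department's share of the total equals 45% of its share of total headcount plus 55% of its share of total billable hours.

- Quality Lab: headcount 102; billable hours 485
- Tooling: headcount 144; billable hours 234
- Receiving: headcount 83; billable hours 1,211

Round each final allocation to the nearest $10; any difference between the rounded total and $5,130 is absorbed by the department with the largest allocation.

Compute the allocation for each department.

Totals — headcount 329, billable hours 1,930.
Blended shares (45% headcount + 55% billable hours): Quality Lab 0.2777; Tooling 0.2636; Receiving 0.4586.
Unrounded shares: Quality Lab 1,424.73; Tooling 1,352.50; Receiving 2,352.77.
At nearest $10: Quality Lab $1,420; Tooling $1,350; Receiving $2,350. Sum = $5,120.
Difference $5,130 − $5,120 = +$10 applied to largest allocation (Receiving): Receiving becomes $2,360.

Quality Lab: $1,420; Tooling: $1,350; Receiving: $2,360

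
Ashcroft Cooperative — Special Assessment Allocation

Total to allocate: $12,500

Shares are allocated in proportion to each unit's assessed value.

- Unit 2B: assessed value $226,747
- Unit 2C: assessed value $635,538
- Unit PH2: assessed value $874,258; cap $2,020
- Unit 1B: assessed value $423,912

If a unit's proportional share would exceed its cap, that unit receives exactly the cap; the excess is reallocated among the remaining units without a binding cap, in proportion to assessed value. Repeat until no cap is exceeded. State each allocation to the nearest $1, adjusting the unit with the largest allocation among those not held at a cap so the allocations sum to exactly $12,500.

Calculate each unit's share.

Assessed value total: 2,160,455.
Pro-rata shares before constraints: Unit 2B 1,311.92; Unit 2C 3,677.11; Unit PH2 5,058.30; Unit 1B 2,452.68.
Held at cap: Unit PH2 ($2,020); residual $10,480 reallocated over remaining assessed value 1,286,197.
Redistributed shares: Unit 2B 1,847.55 → $1,848; Unit 2C 5,178.40 → $5,178; Unit 1B 3,454.06 → $3,454.

Unit 2B: $1,848; Unit 2C: $5,178; Unit PH2: $2,020; Unit 1B: $3,454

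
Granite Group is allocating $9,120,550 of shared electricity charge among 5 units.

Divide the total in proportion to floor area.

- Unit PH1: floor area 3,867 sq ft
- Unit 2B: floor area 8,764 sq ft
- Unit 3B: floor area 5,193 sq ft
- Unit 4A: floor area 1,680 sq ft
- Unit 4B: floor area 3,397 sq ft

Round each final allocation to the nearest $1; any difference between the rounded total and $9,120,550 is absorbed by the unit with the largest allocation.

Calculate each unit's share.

Floor area total: 22,901.
Pro-rata amounts: Unit PH1 3,867/22,901 × $9,120,550 = 1,540,071.04; Unit 2B 8,764/22,901 × $9,120,550 = 3,490,349.78; Unit 3B 5,193/22,901 × $9,120,550 = 2,068,163.67; Unit 4A 1,680/22,901 × $9,120,550 = 669,076.63; Unit 4B 3,397/22,901 × $9,120,550 = 1,352,888.88.
Rounded to nearest $1: Unit PH1 $1,540,071; Unit 2B $3,490,350; Unit 3B $2,068,164; Unit 4A $669,077; Unit 4B $1,352,889. Sum = $9,120,551.
Difference $9,120,550 − $9,120,551 = −$1 applied to largest allocation (Unit 2B): Unit 2B becomes $3,490,349.

Unit PH1: $1,540,071; Unit 2B: $3,490,349; Unit 3B: $2,068,164; Unit 4A: $669,077; Unit 4B: $1,352,889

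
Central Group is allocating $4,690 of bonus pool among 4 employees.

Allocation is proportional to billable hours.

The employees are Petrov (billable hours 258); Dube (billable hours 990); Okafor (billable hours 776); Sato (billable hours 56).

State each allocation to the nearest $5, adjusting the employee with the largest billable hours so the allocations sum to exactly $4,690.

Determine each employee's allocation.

Petrov: $580; Dube: $2,235; Okafor: $1,750; Sato: $125

Combined billable hours = 2,080.
Proportional shares: Petrov 258/2,080 × $4,690 = 581.74; Dube 990/2,080 × $4,690 = 2,232.26; Okafor 776/2,080 × $4,690 = 1,749.73; Sato 56/2,080 × $4,690 = 126.27.
Rounded to nearest $5: Petrov $580; Dube $2,230; Okafor $1,750; Sato $125. Sum = $4,685.
Difference $4,690 − $4,685 = +$5 applied to largest billable hours (Dube): Dube becomes $2,235.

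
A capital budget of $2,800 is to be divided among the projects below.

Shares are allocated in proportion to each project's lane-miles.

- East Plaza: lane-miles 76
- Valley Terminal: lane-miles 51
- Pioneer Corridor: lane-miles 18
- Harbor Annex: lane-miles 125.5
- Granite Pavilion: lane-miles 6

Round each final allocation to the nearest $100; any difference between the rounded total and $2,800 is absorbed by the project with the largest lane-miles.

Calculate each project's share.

Sum of lane-miles: 276.5.
Pro-rata amounts: East Plaza 76/276.5 × $2,800 = 769.62; Valley Terminal 51/276.5 × $2,800 = 516.46; Pioneer Corridor 18/276.5 × $2,800 = 182.28; Harbor Annex 125.5/276.5 × $2,800 = 1,270.89; Granite Pavilion 6/276.5 × $2,800 = 60.76.
Rounded to nearest $100: East Plaza $800; Valley Terminal $500; Pioneer Corridor $200; Harbor Annex $1,300; Granite Pavilion $100. Sum = $2,900.
Difference $2,800 − $2,900 = −$100 applied to largest lane-miles (Harbor Annex): Harbor Annex becomes $1,200.

East Plaza: $800 · Valley Terminal: $500 · Pioneer Corridor: $200 · Harbor Annex: $1,200 · Granite Pavilion: $100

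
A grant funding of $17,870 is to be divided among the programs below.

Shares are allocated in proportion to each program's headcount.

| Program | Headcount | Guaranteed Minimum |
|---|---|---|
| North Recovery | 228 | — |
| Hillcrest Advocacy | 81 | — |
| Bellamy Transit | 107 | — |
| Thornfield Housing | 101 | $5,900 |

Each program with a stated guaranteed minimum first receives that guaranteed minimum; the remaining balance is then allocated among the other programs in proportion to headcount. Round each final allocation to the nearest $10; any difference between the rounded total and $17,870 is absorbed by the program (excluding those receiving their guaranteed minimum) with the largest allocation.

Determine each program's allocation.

Fund the minimums — Thornfield Housing $5,900. Remaining pool $11,970.
Remaining pool split over remaining headcount 416: North Recovery 6,560.48 → $6,560; Hillcrest Advocacy 2,330.70 → $2,330; Bellamy Transit 3,078.82 → $3,080.

North Recovery: $6,560 · Hillcrest Advocacy: $2,330 · Bellamy Transit: $3,080 · Thornfield Housing: $5,900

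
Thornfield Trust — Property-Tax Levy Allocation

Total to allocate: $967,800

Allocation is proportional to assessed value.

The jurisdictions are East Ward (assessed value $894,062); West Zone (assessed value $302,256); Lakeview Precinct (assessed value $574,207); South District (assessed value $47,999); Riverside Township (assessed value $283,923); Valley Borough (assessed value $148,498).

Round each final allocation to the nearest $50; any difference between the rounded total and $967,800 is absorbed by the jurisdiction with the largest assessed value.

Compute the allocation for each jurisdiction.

Total assessed value = 894,062 + 302,256 + 574,207 + 47,999 + 283,923 + 148,498 = 2,250,945.
Pro-rata amounts: East Ward 384,404.42; West Zone 129,955.80; Lakeview Precinct 246,881.88; South District 20,637.30; Riverside Township 122,073.48; Valley Borough 63,847.12.
Rounded to nearest $50: East Ward $384,400; West Zone $129,950; Lakeview Precinct $246,900; South District $20,650; Riverside Township $122,050; Valley Borough $63,850. Sum = $967,800.
Rounded total matches; no reconciliation needed.

East Ward: $384,400; West Zone: $129,950; Lakeview Precinct: $246,900; South District: $20,650; Riverside Township: $122,050; Valley Borough: $63,850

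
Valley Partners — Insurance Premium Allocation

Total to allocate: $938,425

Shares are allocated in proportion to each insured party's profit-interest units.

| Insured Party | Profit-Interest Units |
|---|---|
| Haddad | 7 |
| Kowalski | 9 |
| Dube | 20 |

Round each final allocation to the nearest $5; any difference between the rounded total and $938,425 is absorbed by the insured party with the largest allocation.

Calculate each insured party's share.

Profit-interest units total: 36.
Raw shares: Haddad 7/36 × $938,425 = 182,471.53; Kowalski 9/36 × $938,425 = 234,606.25; Dube 20/36 × $938,425 = 521,347.22.
After rounding ($5): Haddad $182,470; Kowalski $234,605; Dube $521,345. Sum = $938,420.
Difference $938,425 − $938,420 = +$5 applied to largest allocation (Dube): Dube becomes $521,350.

Haddad: $182,470; Kowalski: $234,605; Dube: $521,350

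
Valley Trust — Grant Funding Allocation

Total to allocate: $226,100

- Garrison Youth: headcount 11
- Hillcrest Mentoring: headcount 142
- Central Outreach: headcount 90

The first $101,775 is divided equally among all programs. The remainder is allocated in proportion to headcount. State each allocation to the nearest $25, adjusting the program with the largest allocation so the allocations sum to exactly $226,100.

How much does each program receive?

$101,775 shared equally gives $33,925 per program.
Remainder $124,325 by headcount (total 243): Garrison Youth 5,627.88 → $5,625; Hillcrest Mentoring 72,650.82 → $72,650; Central Outreach 46,046.30 → $46,050.
Totals: Garrison Youth $33,925 + $5,625 = $39,550; Hillcrest Mentoring $33,925 + $72,650 = $106,575; Central Outreach $33,925 + $46,050 = $79,975.

Garrison Youth: $39,550 | Hillcrest Mentoring: $106,575 | Central Outreach: $79,975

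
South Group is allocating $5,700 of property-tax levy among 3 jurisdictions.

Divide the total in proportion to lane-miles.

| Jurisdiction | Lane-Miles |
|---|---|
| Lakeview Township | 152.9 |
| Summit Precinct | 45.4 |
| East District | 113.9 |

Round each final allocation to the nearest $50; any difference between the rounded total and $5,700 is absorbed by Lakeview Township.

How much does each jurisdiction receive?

Lakeview Township: $2,750 | Summit Precinct: $850 | East District: $2,100

Lane-miles total: 312.2.
Proportional shares: Lakeview Township 152.9/312.2 × $5,700 = 2,791.58; Summit Precinct 45.4/312.2 × $5,700 = 828.89; East District 113.9/312.2 × $5,700 = 2,079.53.
Rounded to nearest $50: Lakeview Township $2,800; Summit Precinct $850; East District $2,100. Sum = $5,750.
Difference $5,700 − $5,750 = −$50 applied to Lakeview Township: Lakeview Township becomes $2,750.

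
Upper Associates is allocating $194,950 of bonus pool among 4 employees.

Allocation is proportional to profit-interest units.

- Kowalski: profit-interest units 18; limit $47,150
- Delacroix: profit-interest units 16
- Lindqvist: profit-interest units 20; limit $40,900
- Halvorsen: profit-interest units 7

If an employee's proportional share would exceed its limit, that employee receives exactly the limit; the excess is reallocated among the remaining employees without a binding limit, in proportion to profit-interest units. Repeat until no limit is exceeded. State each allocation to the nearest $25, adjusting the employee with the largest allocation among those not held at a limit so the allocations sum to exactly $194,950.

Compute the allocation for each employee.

Kowalski: $47,150 | Delacroix: $74,375 | Lindqvist: $40,900 | Halvorsen: $32,525

Profit-interest units total: 61.
Pro-rata shares before constraints: Kowalski 57,526.23; Delacroix 51,134.43; Lindqvist 63,918.03; Halvorsen 22,371.31.
Held at cap: Kowalski ($47,150), Lindqvist ($40,900); remaining pool $106,900 reallocated over remaining profit-interest units 23.
Remaining shares: Delacroix 74,365.22 → $74,375; Halvorsen 32,534.78 → $32,525.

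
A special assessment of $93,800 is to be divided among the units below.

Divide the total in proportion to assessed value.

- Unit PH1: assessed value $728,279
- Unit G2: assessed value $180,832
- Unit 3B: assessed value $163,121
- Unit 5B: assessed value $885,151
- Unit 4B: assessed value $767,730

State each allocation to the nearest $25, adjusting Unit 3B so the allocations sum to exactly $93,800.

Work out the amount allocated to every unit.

Unit PH1: $25,075 | Unit G2: $6,225 | Unit 3B: $5,600 | Unit 5B: $30,475 | Unit 4B: $26,425

Total assessed value = 2,725,113.
Raw shares: Unit PH1 728,279/2,725,113 × $93,800 = 25,067.79; Unit G2 180,832/2,725,113 × $93,800 = 6,224.34; Unit 3B 163,121/2,725,113 × $93,800 = 5,614.72; Unit 5B 885,151/2,725,113 × $93,800 = 30,467.42; Unit 4B 767,730/2,725,113 × $93,800 = 26,425.72.
After rounding ($25): Unit PH1 $25,075; Unit G2 $6,225; Unit 3B $5,625; Unit 5B $30,475; Unit 4B $26,425. Sum = $93,825.
Difference $93,800 − $93,825 = −$25 applied to Unit 3B: Unit 3B becomes $5,600.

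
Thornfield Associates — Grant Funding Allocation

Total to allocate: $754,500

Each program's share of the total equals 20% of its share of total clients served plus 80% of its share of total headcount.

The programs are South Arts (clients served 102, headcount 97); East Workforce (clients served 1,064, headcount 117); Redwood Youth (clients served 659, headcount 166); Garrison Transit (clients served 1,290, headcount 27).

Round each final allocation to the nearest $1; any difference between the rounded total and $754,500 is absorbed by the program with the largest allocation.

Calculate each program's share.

Totals — clients served 3,115, headcount 407.
Composite weights (20% clients served + 80% headcount): South Arts 0.1972; East Workforce 0.2983; Redwood Youth 0.3686; Garrison Transit 0.1359.
Unrounded shares: South Arts 148,796.72; East Workforce 225,059.83; Redwood Youth 278,109.70; Garrison Transit 102,533.75.
At nearest $1: South Arts $148,797; East Workforce $225,060; Redwood Youth $278,110; Garrison Transit $102,534. Sum = $754,501.
Difference $754,500 − $754,501 = −$1 applied to largest allocation (Redwood Youth): Redwood Youth becomes $278,109.

South Arts: $148,797 | East Workforce: $225,060 | Redwood Youth: $278,109 | Garrison Transit: $102,534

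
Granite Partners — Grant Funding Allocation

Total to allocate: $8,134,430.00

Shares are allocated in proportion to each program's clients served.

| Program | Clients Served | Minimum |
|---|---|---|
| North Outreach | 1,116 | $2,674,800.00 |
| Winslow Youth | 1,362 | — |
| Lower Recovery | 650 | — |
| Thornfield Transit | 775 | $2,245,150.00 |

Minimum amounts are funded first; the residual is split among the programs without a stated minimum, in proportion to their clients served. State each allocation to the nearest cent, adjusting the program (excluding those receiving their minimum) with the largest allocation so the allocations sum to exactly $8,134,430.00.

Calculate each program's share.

North Outreach: $2,674,800.00; Winslow Youth: $2,176,004.85; Lower Recovery: $1,038,475.15; Thornfield Transit: $2,245,150.00

Minimums first: North Outreach $2,674,800.00; Thornfield Transit $2,245,150.00. Residual $3,214,480.00.
Residual split over remaining clients served 2,012: Winslow Youth 2,176,004.8509 → $2,176,004.85; Lower Recovery 1,038,475.1491 → $1,038,475.15.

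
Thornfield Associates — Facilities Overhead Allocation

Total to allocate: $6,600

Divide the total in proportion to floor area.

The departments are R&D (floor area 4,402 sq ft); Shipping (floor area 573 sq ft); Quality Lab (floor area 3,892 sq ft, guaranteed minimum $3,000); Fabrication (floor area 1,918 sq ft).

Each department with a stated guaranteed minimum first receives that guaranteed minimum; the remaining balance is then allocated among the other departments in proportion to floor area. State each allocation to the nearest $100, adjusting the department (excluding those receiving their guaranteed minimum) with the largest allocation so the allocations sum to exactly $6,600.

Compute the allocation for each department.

Minimums first: Quality Lab $3,000. Remaining pool $3,600.
Remaining pool split over remaining floor area 6,893: R&D 2,299.03 → $2,300; Shipping 299.26 → $300; Fabrication 1,001.71 → $1,000.

R&D: $2,300 | Shipping: $300 | Quality Lab: $3,000 | Fabrication: $1,000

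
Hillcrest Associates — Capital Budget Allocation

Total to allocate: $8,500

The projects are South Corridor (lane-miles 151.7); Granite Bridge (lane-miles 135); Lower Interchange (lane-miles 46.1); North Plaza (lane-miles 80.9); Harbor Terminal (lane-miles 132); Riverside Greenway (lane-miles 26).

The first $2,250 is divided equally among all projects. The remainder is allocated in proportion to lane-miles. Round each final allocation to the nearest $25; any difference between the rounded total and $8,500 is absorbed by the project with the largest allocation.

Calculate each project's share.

South Corridor: $2,050 · Granite Bridge: $1,850 · Lower Interchange: $875 · North Plaza: $1,250 · Harbor Terminal: $1,825 · Riverside Greenway: $650

Equal tier: $2,250 ÷ 6 = $375 apiece.
Remainder $6,250 by lane-miles (total 571.7): South Corridor 1,658.43 → $1,650; Granite Bridge 1,475.86 → $1,475; Lower Interchange 503.98 → $500; North Plaza 884.42 → $875; Harbor Terminal 1,443.06 → $1,450; Riverside Greenway 284.24 → $275.
Rounding difference +$25 on remainder applied to South Corridor.
Totals: South Corridor $375 + $1,675 = $2,050; Granite Bridge $375 + $1,475 = $1,850; Lower Interchange $375 + $500 = $875; North Plaza $375 + $875 = $1,250; Harbor Terminal $375 + $1,450 = $1,825; Riverside Greenway $375 + $275 = $650.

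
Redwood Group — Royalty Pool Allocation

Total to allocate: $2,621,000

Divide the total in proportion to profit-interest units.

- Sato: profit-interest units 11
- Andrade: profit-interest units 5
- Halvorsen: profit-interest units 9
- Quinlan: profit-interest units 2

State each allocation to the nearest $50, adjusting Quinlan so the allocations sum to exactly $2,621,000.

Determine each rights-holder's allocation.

Total profit-interest units = 27.
Unrounded shares: Sato 11/27 × $2,621,000 = 1,067,814.81; Andrade 5/27 × $2,621,000 = 485,370.37; Halvorsen 9/27 × $2,621,000 = 873,666.67; Quinlan 2/27 × $2,621,000 = 194,148.15.
Rounded to nearest $50: Sato $1,067,800; Andrade $485,350; Halvorsen $873,650; Quinlan $194,150. Sum = $2,620,950.
Difference $2,621,000 − $2,620,950 = +$50 applied to Quinlan: Quinlan becomes $194,200.

Sato: $1,067,800; Andrade: $485,350; Halvorsen: $873,650; Quinlan: $194,200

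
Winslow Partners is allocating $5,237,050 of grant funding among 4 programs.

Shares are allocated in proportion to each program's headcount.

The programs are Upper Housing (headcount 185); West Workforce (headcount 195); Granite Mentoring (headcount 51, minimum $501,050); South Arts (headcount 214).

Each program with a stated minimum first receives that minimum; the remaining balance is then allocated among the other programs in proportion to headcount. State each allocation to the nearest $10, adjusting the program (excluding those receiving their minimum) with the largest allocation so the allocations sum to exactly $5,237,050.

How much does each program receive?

Upper Housing: $1,475,020 | West Workforce: $1,554,750 | Granite Mentoring: $501,050 | South Arts: $1,706,230

Guaranteed amounts: Granite Mentoring $501,050. Balance $4,736,000.
Balance split over remaining headcount 594: Upper Housing 1,475,016.84 → $1,475,020; West Workforce 1,554,747.47 → $1,554,750; South Arts 1,706,235.69 → $1,706,240.
Rounding difference −$10 applied to South Arts → $1,706,230.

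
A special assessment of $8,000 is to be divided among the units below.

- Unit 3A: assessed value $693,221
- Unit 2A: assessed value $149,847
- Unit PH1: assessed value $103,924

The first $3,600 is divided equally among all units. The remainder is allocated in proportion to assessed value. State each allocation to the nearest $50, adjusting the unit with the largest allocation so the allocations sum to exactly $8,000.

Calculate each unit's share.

First tranche $3,600 split equally: $1,200 each.
Remainder $4,400 by assessed value (total 946,992): Unit 3A 3,220.91 → $3,200; Unit 2A 696.23 → $700; Unit PH1 482.86 → $500.
Totals: Unit 3A $1,200 + $3,200 = $4,400; Unit 2A $1,200 + $700 = $1,900; Unit PH1 $1,200 + $500 = $1,700.

Unit 3A: $4,400 | Unit 2A: $1,900 | Unit PH1: $1,700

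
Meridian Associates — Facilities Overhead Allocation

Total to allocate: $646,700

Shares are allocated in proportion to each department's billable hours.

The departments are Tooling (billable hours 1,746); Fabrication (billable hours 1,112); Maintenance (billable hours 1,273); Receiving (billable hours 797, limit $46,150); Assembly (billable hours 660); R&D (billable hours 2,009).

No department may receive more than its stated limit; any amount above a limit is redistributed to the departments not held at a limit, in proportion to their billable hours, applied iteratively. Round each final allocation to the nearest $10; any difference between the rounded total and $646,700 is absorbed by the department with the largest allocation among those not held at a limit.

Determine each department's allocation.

Sum of billable hours: 7,597.
Pro-rata shares before constraints: Tooling 148,629.49; Fabrication 94,659.79; Maintenance 108,365.03; Receiving 67,845.19; Assembly 56,182.97; R&D 171,017.55.
Held at cap: Receiving ($46,150); remaining pool $600,550 reallocated over remaining billable hours 6,800.
Remaining shares: Tooling 154,200.04 → $154,200; Fabrication 98,207.59 → $98,210; Maintenance 112,426.49 → $112,430; Assembly 58,288.68 → $58,290; R&D 177,427.20 → $177,430.
Rounding difference −$10 applied to R&D → $177,420.

Tooling: $154,200 | Fabrication: $98,210 | Maintenance: $112,430 | Receiving: $46,150 | Assembly: $58,290 | R&D: $177,420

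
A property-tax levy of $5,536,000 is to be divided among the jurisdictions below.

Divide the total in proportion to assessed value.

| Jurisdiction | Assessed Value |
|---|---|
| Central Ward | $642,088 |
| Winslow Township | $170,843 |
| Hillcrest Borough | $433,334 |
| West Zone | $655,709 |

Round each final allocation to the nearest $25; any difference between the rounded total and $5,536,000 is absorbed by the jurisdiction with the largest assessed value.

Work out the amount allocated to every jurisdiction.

Central Ward: $1,868,900; Winslow Township: $497,275; Hillcrest Borough: $1,261,300; West Zone: $1,908,525

Combined assessed value = 642,088 + 170,843 + 433,334 + 655,709 = 1,901,974.
Proportional shares: Central Ward 1,868,899.98; Winslow Township 497,265.92; Hillcrest Borough 1,261,288.02; West Zone 1,908,546.08.
At nearest $25: Central Ward $1,868,900; Winslow Township $497,275; Hillcrest Borough $1,261,300; West Zone $1,908,550. Sum = $5,536,025.
Difference $5,536,000 − $5,536,025 = −$25 applied to largest assessed value (West Zone): West Zone becomes $1,908,525.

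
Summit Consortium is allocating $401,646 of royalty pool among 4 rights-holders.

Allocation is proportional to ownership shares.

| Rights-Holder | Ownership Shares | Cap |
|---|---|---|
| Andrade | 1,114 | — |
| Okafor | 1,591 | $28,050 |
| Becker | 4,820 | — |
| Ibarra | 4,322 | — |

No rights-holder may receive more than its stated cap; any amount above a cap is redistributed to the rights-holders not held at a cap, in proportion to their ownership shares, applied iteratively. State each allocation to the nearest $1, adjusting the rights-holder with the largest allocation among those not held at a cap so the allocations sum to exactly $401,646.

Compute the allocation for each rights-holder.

Combined ownership shares = 11,847.
Pro-rata shares before constraints: Andrade 37,767.67; Okafor 53,939.29; Becker 163,411.30; Ibarra 146,527.73.
Held at cap: Okafor ($28,050); remaining pool $373,596 reallocated over remaining ownership shares 10,256.
Remaining shares: Andrade 40,579.75 → $40,580; Becker 175,578.46 → $175,578; Ibarra 157,437.78 → $157,438.

Andrade: $40,580; Okafor: $28,050; Becker: $175,578; Ibarra: $157,438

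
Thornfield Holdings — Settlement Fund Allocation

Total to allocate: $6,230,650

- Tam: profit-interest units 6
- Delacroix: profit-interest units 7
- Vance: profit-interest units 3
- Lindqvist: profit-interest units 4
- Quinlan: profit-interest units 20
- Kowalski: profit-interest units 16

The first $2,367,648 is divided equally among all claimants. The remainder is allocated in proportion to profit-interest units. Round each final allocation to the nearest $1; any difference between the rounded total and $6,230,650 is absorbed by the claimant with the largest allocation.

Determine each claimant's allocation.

Equal tier: $2,367,648 ÷ 6 = $394,608 apiece.
Remainder $3,863,002 by profit-interest units (total 56): Tam 413,893.07 → $413,893; Delacroix 482,875.25 → $482,875; Vance 206,946.54 → $206,947; Lindqvist 275,928.71 → $275,929; Quinlan 1,379,643.57 → $1,379,644; Kowalski 1,103,714.86 → $1,103,715.
Rounding difference −$1 on remainder applied to Quinlan.
Totals: Tam $394,608 + $413,893 = $808,501; Delacroix $394,608 + $482,875 = $877,483; Vance $394,608 + $206,947 = $601,555; Lindqvist $394,608 + $275,929 = $670,537; Quinlan $394,608 + $1,379,643 = $1,774,251; Kowalski $394,608 + $1,103,715 = $1,498,323.

Tam: $808,501; Delacroix: $877,483; Vance: $601,555; Lindqvist: $670,537; Quinlan: $1,774,251; Kowalski: $1,498,323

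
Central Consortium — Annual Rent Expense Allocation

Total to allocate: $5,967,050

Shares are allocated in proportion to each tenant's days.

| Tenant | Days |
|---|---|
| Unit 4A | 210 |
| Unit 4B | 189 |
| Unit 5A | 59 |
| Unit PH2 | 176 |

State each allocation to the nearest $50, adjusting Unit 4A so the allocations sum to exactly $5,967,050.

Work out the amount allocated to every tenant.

Total days = 634.
Unrounded shares: Unit 4A 210/634 × $5,967,050 = 1,976,467.67; Unit 4B 189/634 × $5,967,050 = 1,778,820.90; Unit 5A 59/634 × $5,967,050 = 555,293.30; Unit PH2 176/634 × $5,967,050 = 1,656,468.14.
After rounding ($50): Unit 4A $1,976,450; Unit 4B $1,778,800; Unit 5A $555,300; Unit PH2 $1,656,450. Sum = $5,967,000.
Difference $5,967,050 − $5,967,000 = +$50 applied to Unit 4A: Unit 4A becomes $1,976,500.

Unit 4A: $1,976,500 | Unit 4B: $1,778,800 | Unit 5A: $555,300 | Unit PH2: $1,656,450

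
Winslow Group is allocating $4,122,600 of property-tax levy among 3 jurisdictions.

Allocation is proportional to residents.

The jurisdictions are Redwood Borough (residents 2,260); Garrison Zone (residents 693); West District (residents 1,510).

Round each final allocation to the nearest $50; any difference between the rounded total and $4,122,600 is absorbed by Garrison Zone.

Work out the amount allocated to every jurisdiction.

Redwood Borough: $2,087,650 · Garrison Zone: $640,100 · West District: $1,394,850

Combined residents = 4,463.
Unrounded shares: Redwood Borough 2,260/4,463 × $4,122,600 = 2,087,626.26; Garrison Zone 693/4,463 × $4,122,600 = 640,143.80; West District 1,510/4,463 × $4,122,600 = 1,394,829.94.
Rounded to nearest $50: Redwood Borough $2,087,650; Garrison Zone $640,150; West District $1,394,850. Sum = $4,122,650.
Difference $4,122,600 − $4,122,650 = −$50 applied to Garrison Zone: Garrison Zone becomes $640,100.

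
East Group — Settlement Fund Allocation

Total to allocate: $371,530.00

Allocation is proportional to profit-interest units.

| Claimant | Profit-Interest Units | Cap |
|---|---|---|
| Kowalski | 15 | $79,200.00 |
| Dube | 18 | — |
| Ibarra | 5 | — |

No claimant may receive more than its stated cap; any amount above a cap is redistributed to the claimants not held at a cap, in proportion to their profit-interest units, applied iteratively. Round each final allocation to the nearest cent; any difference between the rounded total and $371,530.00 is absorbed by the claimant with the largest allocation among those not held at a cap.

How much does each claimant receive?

Kowalski: $79,200.00; Dube: $228,780.00; Ibarra: $63,550.00

Combined profit-interest units = 38.
Pro-rata shares before constraints: Kowalski 146,656.5789; Dube 175,987.8947; Ibarra 48,885.5263.
Capped: Kowalski ($79,200.00); remaining pool $292,330.00 reallocated over remaining profit-interest units 23.
Shares after redistribution: Dube 228,780.0000 → $228,780.00; Ibarra 63,550.0000 → $63,550.00.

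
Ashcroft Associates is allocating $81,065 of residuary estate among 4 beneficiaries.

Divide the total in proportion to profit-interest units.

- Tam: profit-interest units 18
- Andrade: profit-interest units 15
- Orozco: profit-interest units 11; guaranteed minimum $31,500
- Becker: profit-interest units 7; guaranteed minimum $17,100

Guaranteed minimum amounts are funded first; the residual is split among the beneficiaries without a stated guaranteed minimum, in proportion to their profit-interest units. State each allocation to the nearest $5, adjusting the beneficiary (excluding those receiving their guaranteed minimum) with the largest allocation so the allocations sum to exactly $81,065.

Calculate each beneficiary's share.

Guaranteed amounts: Orozco $31,500; Becker $17,100. Balance $32,465.
Balance split over remaining profit-interest units 33: Tam 17,708.18 → $17,710; Andrade 14,756.82 → $14,755.

Tam: $17,710; Andrade: $14,755; Orozco: $31,500; Becker: $17,100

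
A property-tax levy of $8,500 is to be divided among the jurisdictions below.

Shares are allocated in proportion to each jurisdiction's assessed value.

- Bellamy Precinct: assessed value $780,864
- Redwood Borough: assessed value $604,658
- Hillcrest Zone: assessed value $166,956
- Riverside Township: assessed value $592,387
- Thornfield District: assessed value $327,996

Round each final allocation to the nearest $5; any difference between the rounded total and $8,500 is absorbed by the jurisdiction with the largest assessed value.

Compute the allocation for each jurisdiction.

Bellamy Precinct: $2,685 | Redwood Borough: $2,080 | Hillcrest Zone: $575 | Riverside Township: $2,035 | Thornfield District: $1,125

Sum of assessed value: 780,864 + 604,658 + 166,956 + 592,387 + 327,996 = 2,472,861.
Unrounded shares: Bellamy Precinct 2,684.07; Redwood Borough 2,078.40; Hillcrest Zone 573.88; Riverside Township 2,036.22; Thornfield District 1,127.43.
At nearest $5: Bellamy Precinct $2,685; Redwood Borough $2,080; Hillcrest Zone $575; Riverside Township $2,035; Thornfield District $1,125. Sum = $8,500.
No rounding difference to absorb.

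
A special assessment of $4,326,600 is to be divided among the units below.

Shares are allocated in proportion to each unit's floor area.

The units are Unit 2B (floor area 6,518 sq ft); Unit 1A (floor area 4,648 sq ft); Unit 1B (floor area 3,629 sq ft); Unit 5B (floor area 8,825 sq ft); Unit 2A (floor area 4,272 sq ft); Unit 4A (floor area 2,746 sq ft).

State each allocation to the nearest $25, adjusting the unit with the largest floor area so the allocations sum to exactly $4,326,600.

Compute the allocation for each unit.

Sum of floor area: 6,518 + 4,648 + 3,629 + 8,825 + 4,272 + 2,746 = 30,638.
Unrounded shares: Unit 2B 920,451.03; Unit 1A 656,375.64; Unit 1B 512,475.73; Unit 5B 1,246,238.17; Unit 2A 603,278.13; Unit 4A 387,781.30.
Rounded to nearest $25: Unit 2B $920,450; Unit 1A $656,375; Unit 1B $512,475; Unit 5B $1,246,250; Unit 2A $603,275; Unit 4A $387,775. Sum = $4,326,600.
Rounded total matches; no reconciliation needed.

Unit 2B: $920,450; Unit 1A: $656,375; Unit 1B: $512,475; Unit 5B: $1,246,250; Unit 2A: $603,275; Unit 4A: $387,775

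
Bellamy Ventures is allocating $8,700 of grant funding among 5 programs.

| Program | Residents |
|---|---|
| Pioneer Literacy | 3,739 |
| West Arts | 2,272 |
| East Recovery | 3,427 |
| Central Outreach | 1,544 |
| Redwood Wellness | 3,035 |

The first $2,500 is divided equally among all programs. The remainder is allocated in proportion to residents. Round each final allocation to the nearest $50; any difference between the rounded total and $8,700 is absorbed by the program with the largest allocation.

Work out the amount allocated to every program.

Pioneer Literacy: $2,150; West Arts: $1,500; East Recovery: $2,000; Central Outreach: $1,200; Redwood Wellness: $1,850

$2,500 shared equally gives $500 per program.
Remainder $6,200 by residents (total 14,017): Pioneer Literacy 1,653.83 → $1,650; West Arts 1,004.95 → $1,000; East Recovery 1,515.83 → $1,500; Central Outreach 682.94 → $700; Redwood Wellness 1,342.44 → $1,350.
Totals: Pioneer Literacy $500 + $1,650 = $2,150; West Arts $500 + $1,000 = $1,500; East Recovery $500 + $1,500 = $2,000; Central Outreach $500 + $700 = $1,200; Redwood Wellness $500 + $1,350 = $1,850.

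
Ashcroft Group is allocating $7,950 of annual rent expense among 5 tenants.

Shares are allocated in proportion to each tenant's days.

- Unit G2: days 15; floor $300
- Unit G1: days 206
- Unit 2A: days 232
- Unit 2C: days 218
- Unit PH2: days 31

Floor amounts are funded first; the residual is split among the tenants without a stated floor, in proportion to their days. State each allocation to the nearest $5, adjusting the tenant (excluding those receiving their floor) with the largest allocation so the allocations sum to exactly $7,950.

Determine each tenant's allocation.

Fund the minimums — Unit G2 $300. Residual $7,650.
Residual split over remaining days 687: Unit G1 2,293.89 → $2,295; Unit 2A 2,583.41 → $2,585; Unit 2C 2,427.51 → $2,430; Unit PH2 345.20 → $345.
Rounding difference −$5 applied to Unit 2A → $2,580.

Unit G2: $300 · Unit G1: $2,295 · Unit 2A: $2,580 · Unit 2C: $2,430 · Unit PH2: $345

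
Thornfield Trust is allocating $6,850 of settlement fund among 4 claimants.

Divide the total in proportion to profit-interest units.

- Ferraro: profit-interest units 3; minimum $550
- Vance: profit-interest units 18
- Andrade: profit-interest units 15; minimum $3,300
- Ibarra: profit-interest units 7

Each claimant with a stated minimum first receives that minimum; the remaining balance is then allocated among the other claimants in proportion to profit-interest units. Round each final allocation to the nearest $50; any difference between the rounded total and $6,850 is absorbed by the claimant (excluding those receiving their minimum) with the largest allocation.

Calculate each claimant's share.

Ferraro: $550 · Vance: $2,150 · Andrade: $3,300 · Ibarra: $850

Fund the minimums — Ferraro $550; Andrade $3,300. Residual $3,000.
Residual split over remaining profit-interest units 25: Vance 2,160.00 → $2,150; Ibarra 840.00 → $850.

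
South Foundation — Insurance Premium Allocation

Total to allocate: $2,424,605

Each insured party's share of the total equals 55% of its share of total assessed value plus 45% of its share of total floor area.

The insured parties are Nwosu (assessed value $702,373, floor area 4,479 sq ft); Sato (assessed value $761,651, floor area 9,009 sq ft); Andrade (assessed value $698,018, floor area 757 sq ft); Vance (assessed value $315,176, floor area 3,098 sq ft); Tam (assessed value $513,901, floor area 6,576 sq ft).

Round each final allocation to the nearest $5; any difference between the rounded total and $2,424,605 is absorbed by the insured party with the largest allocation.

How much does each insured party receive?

Nwosu: $517,450 · Sato: $750,515 · Andrade: $345,730 · Vance: $281,830 · Tam: $529,080

Assessed value total 2,991,119; floor area total 23,919.
Composite weights (55% assessed value + 45% floor area): Nwosu 0.2134; Sato 0.3095; Andrade 0.1426; Vance 0.1162; Tam 0.2182.
Pro-rata amounts: Nwosu 517,450.37; Sato 750,515.61; Andrade 345,728.65; Vance 281,831.33; Tam 529,079.04.
At nearest $5: Nwosu $517,450; Sato $750,515; Andrade $345,730; Vance $281,830; Tam $529,080. Sum = $2,424,605.
Rounded total matches; no reconciliation needed.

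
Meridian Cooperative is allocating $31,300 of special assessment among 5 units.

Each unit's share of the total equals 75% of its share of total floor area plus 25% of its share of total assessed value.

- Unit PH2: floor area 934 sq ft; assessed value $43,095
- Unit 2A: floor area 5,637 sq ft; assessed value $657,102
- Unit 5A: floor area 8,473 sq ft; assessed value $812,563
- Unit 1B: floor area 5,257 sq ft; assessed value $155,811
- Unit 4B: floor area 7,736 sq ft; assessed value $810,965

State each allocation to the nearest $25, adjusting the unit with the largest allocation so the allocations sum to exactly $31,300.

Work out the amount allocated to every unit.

Totals — floor area 28,037, assessed value 2,479,536.
Blended shares (75% floor area + 25% assessed value): Unit PH2 0.0293; Unit 2A 0.2170; Unit 5A 0.3086; Unit 1B 0.1563; Unit 4B 0.2887.
Proportional shares: Unit PH2 918.03; Unit 2A 6,793.49; Unit 5A 9,658.64; Unit 1B 4,893.33; Unit 4B 9,036.52.
After rounding ($25): Unit PH2 $925; Unit 2A $6,800; Unit 5A $9,650; Unit 1B $4,900; Unit 4B $9,025. Sum = $31,300.
No rounding difference to absorb.

Unit PH2: $925 | Unit 2A: $6,800 | Unit 5A: $9,650 | Unit 1B: $4,900 | Unit 4B: $9,025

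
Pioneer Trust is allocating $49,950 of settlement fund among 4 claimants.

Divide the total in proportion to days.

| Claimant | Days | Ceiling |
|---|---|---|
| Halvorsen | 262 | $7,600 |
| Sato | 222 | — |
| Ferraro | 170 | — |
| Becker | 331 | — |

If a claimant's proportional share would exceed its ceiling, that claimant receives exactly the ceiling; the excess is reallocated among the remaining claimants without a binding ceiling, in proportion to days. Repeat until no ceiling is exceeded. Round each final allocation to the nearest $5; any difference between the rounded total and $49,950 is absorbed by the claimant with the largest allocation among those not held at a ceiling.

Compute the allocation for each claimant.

Halvorsen: $7,600 | Sato: $13,005 | Ferraro: $9,960 | Becker: $19,385

Days total: 985.
Unconstrained shares: Halvorsen 13,286.19; Sato 11,257.77; Ferraro 8,620.81; Becker 16,785.23.
Cap binds for Halvorsen ($7,600); remaining pool $42,350 reallocated over remaining days 723.
Shares after redistribution: Sato 13,003.73 → $13,005; Ferraro 9,957.81 → $9,960; Becker 19,388.45 → $19,390.
Rounding difference −$5 applied to Becker → $19,385.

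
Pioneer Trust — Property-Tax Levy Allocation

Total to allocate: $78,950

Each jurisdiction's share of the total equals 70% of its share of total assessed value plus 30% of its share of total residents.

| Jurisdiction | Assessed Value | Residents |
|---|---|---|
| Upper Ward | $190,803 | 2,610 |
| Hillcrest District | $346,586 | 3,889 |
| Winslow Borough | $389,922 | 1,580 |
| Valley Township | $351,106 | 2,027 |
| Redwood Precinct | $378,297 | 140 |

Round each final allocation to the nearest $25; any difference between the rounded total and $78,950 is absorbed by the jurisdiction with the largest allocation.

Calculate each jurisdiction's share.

Assessed value total 1,656,714; residents total 10,246.
Combined weights (70% assessed value + 30% residents): Upper Ward 0.1570; Hillcrest District 0.2603; Winslow Borough 0.2110; Valley Township 0.2077; Redwood Precinct 0.1639.
Unrounded shares: Upper Ward 12,398.21; Hillcrest District 20,551.43; Winslow Borough 16,659.48; Valley Township 16,397.95; Redwood Precinct 12,942.94.
At nearest $25: Upper Ward $12,400; Hillcrest District $20,550; Winslow Borough $16,650; Valley Township $16,400; Redwood Precinct $12,950. Sum = $78,950.
Rounded total matches; no reconciliation needed.

Upper Ward: $12,400 · Hillcrest District: $20,550 · Winslow Borough: $16,650 · Valley Township: $16,400 · Redwood Precinct: $12,950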